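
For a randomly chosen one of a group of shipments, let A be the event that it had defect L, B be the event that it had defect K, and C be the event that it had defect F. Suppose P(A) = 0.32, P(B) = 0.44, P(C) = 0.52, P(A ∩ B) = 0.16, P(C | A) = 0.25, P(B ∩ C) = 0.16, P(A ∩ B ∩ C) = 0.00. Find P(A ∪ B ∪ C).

0.88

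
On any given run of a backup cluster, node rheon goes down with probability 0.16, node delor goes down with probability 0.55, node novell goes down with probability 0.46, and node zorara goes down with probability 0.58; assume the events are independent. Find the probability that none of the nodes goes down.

P(none) = (1 − 0.16) × (1 − 0.55) × (1 − 0.46) × (1 − 0.58) = 0.84 × 0.45 × 0.54 × 0.42 = 0.0857304

0.0857304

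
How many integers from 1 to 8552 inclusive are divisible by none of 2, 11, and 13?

3588

4276 + 777 + 657 − 388 − 328 − 59 + 29 = 4964
8552 − 4964 = 3588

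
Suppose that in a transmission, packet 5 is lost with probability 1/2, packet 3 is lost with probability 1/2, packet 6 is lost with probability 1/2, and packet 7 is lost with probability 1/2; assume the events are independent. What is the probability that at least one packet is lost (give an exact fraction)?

15/16

P(none) = (1 − 1/2) × (1 − 1/2) × (1 − 1/2) × (1 − 1/2) = 1/2 × 1/2 × 1/2 × 1/2 = 1/16
P(at least one) = 1 − 1/16 = 15/16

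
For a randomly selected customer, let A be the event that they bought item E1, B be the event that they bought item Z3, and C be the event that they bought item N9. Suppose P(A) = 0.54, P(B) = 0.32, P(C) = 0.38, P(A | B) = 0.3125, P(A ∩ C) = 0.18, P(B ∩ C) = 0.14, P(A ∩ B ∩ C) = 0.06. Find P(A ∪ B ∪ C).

0.88

P(A ∩ B) = P(B)·P(A|B) = 0.32 × 0.3125 = 0.10
By inclusion–exclusion:
P(A ∪ B ∪ C) = 0.54 + 0.32 + 0.38 − 0.10 − 0.18 − 0.14 + 0.06 = 0.88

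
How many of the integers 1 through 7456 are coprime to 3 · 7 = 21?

4261

Apply inclusion-exclusion:
floor(7456/3) + floor(7456/7) − floor(7456/21) = 2485 + 1065 − 355 = 3195
7456 − 3195 = 4261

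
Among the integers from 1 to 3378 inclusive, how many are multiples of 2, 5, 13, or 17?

2204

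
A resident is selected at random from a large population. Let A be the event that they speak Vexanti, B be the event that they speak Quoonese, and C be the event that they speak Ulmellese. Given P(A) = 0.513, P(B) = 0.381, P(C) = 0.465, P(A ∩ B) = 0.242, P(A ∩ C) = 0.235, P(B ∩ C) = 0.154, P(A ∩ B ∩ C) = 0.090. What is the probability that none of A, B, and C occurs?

0.182

Using inclusion–exclusion:
P(A ∪ B ∪ C) = 0.513 + 0.381 + 0.465 − 0.242 − 0.235 − 0.154 + 0.090 = 0.818
P(none) = 1 − 0.818 = 0.182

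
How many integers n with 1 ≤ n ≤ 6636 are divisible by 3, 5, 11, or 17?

3608

By inclusion-exclusion,
⌊6636/3⌋ + ⌊6636/5⌋ + ⌊6636/11⌋ + ⌊6636/17⌋ − ⌊6636/15⌋ − ⌊6636/33⌋ − ⌊6636/51⌋ − ⌊6636/55⌋ − ⌊6636/85⌋ − ⌊6636/187⌋ + ⌊6636/165⌋ + ⌊6636/255⌋ + ⌊6636/561⌋ + ⌊6636/935⌋ − ⌊6636/2805⌋ = 2212 + 1327 + 603 + 390 − 442 − 201 − 130 − 120 − 78 − 35 + 40 + 26 + 11 + 7 − 2 = 3608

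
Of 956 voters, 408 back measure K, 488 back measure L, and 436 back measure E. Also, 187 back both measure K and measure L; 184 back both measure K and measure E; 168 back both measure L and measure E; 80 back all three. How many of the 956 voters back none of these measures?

83

|union| = 408 + 488 + 436 − 187 − 184 − 168 + 80 = 873
None: 956 − 873 = 83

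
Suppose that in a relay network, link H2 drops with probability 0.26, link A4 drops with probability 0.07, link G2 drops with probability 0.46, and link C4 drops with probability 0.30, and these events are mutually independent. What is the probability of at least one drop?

0.7398604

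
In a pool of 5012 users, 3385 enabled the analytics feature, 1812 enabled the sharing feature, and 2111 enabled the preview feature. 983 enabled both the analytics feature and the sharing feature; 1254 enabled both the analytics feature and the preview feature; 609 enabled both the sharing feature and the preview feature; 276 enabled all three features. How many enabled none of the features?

274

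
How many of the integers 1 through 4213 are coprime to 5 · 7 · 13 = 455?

2667

floor(4213/5) + floor(4213/7) + floor(4213/13) − floor(4213/35) − floor(4213/65) − floor(4213/91) + floor(4213/455) = 842 + 601 + 324 − 120 − 64 − 46 + 9 = 1546
4213 − 1546 = 2667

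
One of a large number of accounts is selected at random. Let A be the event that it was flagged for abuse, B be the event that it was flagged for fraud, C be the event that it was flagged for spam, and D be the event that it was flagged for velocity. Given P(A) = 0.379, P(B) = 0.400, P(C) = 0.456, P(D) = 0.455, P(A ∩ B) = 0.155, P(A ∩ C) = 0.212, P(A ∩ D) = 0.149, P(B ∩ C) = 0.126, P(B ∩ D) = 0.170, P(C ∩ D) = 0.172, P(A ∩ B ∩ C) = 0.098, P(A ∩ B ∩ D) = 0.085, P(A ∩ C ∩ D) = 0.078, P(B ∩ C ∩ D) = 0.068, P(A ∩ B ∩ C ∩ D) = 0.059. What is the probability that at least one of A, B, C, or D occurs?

0.976

P(A ∪ B ∪ C ∪ D) = 0.379 + 0.400 + 0.456 + 0.455 − 0.155 − 0.212 − 0.149 − 0.126 − 0.170 − 0.172 + 0.098 + 0.085 + 0.078 + 0.068 − 0.059 = 0.976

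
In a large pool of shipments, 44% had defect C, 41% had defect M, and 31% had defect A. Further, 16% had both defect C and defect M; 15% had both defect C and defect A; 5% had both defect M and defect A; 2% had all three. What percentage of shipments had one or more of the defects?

Apply inclusion-exclusion:
P(union) = 44 + 41 + 31 − 16 − 15 − 5 + 2 = 82%

82%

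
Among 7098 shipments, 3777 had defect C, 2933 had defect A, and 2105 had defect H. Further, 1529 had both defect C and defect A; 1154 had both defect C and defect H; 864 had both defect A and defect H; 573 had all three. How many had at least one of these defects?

|union| = 3777 + 2933 + 2105 − 1529 − 1154 − 864 + 573 = 5841

5841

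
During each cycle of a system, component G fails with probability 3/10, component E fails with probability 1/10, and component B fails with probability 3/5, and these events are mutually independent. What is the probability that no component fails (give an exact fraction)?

63/250

P(none) = (1 − 3/10) × (1 − 1/10) × (1 − 3/5) = 7/10 × 9/10 × 2/5 = 63/250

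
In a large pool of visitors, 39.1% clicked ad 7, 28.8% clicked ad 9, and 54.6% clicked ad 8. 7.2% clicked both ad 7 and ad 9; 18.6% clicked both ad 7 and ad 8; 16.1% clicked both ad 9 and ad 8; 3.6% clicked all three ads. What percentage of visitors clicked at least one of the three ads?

84.2%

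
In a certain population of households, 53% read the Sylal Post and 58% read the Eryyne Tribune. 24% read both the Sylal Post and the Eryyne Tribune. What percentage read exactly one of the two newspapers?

Using the inclusion–exclusion count for exactly one event:
P(exactly one) = 53 + 58 − 2·24 = 63%

63%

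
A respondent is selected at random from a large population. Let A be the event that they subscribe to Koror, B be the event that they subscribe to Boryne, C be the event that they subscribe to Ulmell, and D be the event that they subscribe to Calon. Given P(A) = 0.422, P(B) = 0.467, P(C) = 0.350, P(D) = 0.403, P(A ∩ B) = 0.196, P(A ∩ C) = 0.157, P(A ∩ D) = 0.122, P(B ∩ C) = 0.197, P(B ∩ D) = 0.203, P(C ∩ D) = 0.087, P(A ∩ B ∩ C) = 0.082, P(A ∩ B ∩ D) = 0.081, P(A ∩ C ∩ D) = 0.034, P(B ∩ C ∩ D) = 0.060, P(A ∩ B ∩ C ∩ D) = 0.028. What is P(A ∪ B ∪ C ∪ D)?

Using inclusion–exclusion:
P(A ∪ B ∪ C ∪ D) = 0.422 + 0.467 + 0.350 + 0.403 − 0.196 − 0.157 − 0.122 − 0.197 − 0.203 − 0.087 + 0.082 + 0.081 + 0.034 + 0.060 − 0.028 = 0.909

0.909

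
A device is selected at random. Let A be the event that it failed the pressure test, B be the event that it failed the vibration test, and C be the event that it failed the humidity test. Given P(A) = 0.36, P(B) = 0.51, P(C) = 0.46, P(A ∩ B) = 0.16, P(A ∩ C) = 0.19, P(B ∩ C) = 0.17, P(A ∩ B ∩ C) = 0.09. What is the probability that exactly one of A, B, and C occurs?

0.56

By inclusion–exclusion (exactly-one form):
P(exactly one) = 0.36 + 0.51 + 0.46 − 2·0.16 − 2·0.19 − 2·0.17 + 3·0.09 = 0.56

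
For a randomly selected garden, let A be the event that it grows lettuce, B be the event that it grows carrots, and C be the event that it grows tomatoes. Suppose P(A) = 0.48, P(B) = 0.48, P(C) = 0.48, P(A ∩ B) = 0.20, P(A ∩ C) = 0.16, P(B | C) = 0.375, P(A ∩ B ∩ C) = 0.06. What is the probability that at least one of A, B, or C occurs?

0.96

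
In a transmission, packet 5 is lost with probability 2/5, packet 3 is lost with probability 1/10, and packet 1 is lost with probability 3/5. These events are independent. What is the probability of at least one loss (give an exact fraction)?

98/125

Independence gives P(none) = ∏(1 − pᵢ).
P(none) = (1 − 2/5) × (1 − 1/10) × (1 − 3/5) = 3/5 × 9/10 × 2/5 = 27/125
P(at least one) = 1 − 27/125 = 98/125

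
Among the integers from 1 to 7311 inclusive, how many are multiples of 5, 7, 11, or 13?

1462 + 1044 + 664 + 562 − 208 − 132 − 112 − 94 − 80 − 51 + 18 + 16 + 10 + 7 − 1 = 3105

3105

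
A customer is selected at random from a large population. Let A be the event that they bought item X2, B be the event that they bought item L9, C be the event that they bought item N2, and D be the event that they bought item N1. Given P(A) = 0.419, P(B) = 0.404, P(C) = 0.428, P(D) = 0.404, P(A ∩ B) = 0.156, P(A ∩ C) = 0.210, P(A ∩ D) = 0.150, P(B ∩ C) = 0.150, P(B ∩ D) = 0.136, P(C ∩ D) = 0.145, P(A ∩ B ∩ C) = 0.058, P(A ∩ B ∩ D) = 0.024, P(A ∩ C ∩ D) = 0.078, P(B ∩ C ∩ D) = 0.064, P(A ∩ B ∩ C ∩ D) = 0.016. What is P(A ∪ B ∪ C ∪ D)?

P(A ∪ B ∪ C ∪ D) = 0.419 + 0.404 + 0.428 + 0.404 − 0.156 − 0.210 − 0.150 − 0.150 − 0.136 − 0.145 + 0.058 + 0.024 + 0.078 + 0.064 − 0.016 = 0.916

0.916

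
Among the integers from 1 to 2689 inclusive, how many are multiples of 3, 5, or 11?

By inclusion-exclusion,
896 + 537 + 244 − 179 − 81 − 48 + 16 = 1385

1385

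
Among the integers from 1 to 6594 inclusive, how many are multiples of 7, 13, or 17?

942 + 507 + 387 − 72 − 55 − 29 + 4 = 1684

1684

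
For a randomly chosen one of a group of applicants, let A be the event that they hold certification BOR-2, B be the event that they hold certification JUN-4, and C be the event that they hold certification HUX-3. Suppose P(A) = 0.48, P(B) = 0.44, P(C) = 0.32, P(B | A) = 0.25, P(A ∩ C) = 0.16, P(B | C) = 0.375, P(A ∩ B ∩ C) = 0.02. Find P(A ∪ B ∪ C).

0.86

P(A ∩ B) = P(A)·P(B|A) = 0.48 × 0.25 = 0.12
P(B ∩ C) = P(C)·P(B|C) = 0.32 × 0.375 = 0.12
P(A ∪ B ∪ C) = 0.48 + 0.44 + 0.32 − 0.12 − 0.16 − 0.12 + 0.02 = 0.86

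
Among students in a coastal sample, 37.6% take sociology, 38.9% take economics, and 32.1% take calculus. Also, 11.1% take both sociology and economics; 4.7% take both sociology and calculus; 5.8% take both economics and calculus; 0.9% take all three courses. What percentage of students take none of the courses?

12.1%

By inclusion–exclusion:
P(at least one) = 37.6 + 38.9 + 32.1 − 11.1 − 4.7 − 5.8 + 0.9 = 87.9%
P(none) = 100% − 87.9% = 12.1%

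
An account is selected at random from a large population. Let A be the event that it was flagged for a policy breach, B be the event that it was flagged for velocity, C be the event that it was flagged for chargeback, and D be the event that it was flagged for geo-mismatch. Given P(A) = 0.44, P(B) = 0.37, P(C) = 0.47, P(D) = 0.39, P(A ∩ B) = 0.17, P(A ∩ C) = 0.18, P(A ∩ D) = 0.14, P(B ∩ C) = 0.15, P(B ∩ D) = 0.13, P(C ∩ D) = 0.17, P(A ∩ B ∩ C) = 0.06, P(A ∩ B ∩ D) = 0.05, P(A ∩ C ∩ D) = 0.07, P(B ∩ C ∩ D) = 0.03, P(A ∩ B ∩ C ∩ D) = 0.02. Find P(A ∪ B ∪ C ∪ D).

0.92

By inclusion–exclusion:
P(A ∪ B ∪ C ∪ D) = 0.44 + 0.37 + 0.47 + 0.39 − 0.17 − 0.18 − 0.14 − 0.15 − 0.13 − 0.17 + 0.06 + 0.05 + 0.07 + 0.03 − 0.02 = 0.92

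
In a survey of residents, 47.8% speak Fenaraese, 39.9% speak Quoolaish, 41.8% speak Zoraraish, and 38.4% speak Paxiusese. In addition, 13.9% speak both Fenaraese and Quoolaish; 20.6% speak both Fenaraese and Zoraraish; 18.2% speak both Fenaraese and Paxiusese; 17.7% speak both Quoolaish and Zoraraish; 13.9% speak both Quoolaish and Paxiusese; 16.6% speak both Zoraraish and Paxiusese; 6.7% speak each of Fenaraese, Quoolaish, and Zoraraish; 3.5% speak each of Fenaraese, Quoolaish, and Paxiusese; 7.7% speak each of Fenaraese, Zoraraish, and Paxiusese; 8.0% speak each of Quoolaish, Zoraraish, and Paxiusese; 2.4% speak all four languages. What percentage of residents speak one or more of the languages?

P(union) = 47.8 + 39.9 + 41.8 + 38.4 − 13.9 − 20.6 − 18.2 − 17.7 − 13.9 − 16.6 + 6.7 + 3.5 + 7.7 + 8.0 − 2.4 = 90.5%

90.5%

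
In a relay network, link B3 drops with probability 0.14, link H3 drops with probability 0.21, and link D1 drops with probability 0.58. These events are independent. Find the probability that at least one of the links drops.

0.714652

Independence gives P(none) = ∏(1 − pᵢ).
P(none) = (1 − 0.14) × (1 − 0.21) × (1 − 0.58) = 0.86 × 0.79 × 0.42 = 0.285348
P(at least one) = 1 − 0.285348 = 0.714652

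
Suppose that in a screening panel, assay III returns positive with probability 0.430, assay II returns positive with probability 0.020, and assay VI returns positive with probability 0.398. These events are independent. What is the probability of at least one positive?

0.6637228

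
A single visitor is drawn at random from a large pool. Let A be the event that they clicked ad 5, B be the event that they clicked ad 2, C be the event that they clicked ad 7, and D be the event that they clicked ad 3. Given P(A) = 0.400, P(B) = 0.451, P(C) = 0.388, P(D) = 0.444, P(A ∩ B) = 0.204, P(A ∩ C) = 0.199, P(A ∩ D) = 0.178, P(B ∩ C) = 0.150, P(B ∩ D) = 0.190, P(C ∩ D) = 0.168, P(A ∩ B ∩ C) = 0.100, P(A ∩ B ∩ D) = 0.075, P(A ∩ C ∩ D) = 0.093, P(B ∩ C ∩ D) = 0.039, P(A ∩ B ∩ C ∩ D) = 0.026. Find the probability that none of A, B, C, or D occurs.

0.125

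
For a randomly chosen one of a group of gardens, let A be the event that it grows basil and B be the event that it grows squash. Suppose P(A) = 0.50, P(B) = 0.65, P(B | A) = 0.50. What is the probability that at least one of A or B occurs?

0.90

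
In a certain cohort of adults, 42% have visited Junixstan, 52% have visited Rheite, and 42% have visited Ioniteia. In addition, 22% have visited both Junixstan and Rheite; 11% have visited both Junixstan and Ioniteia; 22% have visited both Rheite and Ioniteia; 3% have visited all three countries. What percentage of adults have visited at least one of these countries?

84%

Inclusion–exclusion gives
P(at least one) = 42 + 52 + 42 − 22 − 11 − 22 + 3 = 84%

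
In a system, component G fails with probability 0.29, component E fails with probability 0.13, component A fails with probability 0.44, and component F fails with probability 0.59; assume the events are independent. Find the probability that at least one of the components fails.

0.85817608

Since the events are independent, P(none) is the product of the individual non-occurrence probabilities.
P(none) = (1 − 0.29) × (1 − 0.13) × (1 − 0.44) × (1 − 0.59) = 0.71 × 0.87 × 0.56 × 0.41 = 0.14182392
P(at least one) = 1 − 0.14182392 = 0.85817608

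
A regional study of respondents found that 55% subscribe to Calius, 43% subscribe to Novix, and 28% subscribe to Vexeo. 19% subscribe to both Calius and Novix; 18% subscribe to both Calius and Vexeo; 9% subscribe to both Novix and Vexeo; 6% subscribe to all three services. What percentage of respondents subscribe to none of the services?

By inclusion–exclusion:
P(at least one) = 55 + 43 + 28 − 19 − 18 − 9 + 6 = 86%
P(none) = 100% − 86% = 14%

14%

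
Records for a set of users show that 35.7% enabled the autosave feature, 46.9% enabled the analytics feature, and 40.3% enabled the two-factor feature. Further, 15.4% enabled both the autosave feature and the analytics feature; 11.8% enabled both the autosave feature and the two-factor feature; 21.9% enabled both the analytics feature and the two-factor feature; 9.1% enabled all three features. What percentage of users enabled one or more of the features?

82.9%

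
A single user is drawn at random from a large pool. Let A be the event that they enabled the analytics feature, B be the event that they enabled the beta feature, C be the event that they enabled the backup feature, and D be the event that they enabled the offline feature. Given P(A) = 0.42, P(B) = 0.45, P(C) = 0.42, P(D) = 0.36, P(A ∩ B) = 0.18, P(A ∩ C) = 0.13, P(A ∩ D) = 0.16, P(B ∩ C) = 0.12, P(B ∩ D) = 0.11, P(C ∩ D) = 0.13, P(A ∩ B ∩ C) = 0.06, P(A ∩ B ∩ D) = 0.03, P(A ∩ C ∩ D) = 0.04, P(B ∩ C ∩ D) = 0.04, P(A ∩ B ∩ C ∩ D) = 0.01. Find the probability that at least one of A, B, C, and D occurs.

0.98

Inclusion–exclusion gives
P(A ∪ B ∪ C ∪ D) = 0.42 + 0.45 + 0.42 + 0.36 − 0.18 − 0.13 − 0.16 − 0.12 − 0.11 − 0.13 + 0.06 + 0.03 + 0.04 + 0.04 − 0.01 = 0.98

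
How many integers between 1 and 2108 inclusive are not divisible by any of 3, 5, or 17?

1058

By inclusion-exclusion,
floor(2108/3) + floor(2108/5) + floor(2108/17) − floor(2108/15) − floor(2108/51) − floor(2108/85) + floor(2108/255) = 702 + 421 + 124 − 140 − 41 − 24 + 8 = 1050
2108 − 1050 = 1058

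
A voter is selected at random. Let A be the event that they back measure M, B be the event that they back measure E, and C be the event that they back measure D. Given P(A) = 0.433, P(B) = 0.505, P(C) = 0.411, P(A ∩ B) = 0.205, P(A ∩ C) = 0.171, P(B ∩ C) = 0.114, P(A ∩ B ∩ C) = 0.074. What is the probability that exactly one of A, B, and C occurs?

By inclusion–exclusion (exactly-one form):
P(exactly one) = 0.433 + 0.505 + 0.411 − 2·0.205 − 2·0.171 − 2·0.114 + 3·0.074 = 0.591

0.591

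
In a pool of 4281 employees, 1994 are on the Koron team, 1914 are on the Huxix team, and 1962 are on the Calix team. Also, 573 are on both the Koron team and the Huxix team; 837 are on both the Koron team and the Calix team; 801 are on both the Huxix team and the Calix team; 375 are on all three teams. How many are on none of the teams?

247

N(≥1) = 1994 + 1914 + 1962 − 573 − 837 − 801 + 375 = 4034
None: 4281 − 4034 = 247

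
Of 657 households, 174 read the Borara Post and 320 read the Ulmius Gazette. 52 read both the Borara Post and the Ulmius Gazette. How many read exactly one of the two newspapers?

390

|exactly one| = 174 + 320 − 2·52 = 390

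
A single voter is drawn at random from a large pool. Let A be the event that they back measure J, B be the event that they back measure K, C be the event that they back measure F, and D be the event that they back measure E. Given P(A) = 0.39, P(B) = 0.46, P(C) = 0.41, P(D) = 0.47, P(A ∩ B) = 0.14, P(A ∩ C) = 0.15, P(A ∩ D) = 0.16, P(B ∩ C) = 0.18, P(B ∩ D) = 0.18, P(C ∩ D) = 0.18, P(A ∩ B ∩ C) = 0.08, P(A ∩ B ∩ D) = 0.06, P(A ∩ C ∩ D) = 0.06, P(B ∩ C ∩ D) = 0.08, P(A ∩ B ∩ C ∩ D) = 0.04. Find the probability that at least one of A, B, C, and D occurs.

0.98

P(A ∪ B ∪ C ∪ D) = 0.39 + 0.46 + 0.41 + 0.47 − 0.14 − 0.15 − 0.16 − 0.18 − 0.18 − 0.18 + 0.08 + 0.06 + 0.06 + 0.08 − 0.04 = 0.98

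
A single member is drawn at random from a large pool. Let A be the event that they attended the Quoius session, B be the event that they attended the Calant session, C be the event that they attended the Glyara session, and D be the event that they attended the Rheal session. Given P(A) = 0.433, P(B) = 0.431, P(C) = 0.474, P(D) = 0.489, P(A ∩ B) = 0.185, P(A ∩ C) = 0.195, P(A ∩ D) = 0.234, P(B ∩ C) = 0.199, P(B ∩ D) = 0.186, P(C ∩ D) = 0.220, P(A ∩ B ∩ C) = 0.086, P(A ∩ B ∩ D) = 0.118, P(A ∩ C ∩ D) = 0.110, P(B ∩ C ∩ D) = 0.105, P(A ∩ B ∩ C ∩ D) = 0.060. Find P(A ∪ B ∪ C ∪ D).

0.967

By inclusion-exclusion,
P(A ∪ B ∪ C ∪ D) = 0.433 + 0.431 + 0.474 + 0.489 − 0.185 − 0.195 − 0.234 − 0.199 − 0.186 − 0.220 + 0.086 + 0.118 + 0.110 + 0.105 − 0.060 = 0.967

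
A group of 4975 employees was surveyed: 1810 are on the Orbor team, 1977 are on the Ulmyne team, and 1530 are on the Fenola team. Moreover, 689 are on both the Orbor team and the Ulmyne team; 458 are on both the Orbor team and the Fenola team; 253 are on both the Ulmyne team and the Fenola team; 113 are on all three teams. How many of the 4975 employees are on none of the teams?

945

By inclusion–exclusion:
|at least one| = 1810 + 1977 + 1530 − 689 − 458 − 253 + 113 = 4030
None: 4975 − 4030 = 945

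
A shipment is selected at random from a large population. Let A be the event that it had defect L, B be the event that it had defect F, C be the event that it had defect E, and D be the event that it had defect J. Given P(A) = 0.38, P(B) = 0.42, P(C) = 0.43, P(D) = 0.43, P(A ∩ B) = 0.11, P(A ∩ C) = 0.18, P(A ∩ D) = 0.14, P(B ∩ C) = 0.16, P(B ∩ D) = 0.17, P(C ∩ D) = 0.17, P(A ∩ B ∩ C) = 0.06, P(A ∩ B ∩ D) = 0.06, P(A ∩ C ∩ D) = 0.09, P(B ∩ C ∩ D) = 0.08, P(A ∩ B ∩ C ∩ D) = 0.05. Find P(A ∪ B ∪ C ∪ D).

0.97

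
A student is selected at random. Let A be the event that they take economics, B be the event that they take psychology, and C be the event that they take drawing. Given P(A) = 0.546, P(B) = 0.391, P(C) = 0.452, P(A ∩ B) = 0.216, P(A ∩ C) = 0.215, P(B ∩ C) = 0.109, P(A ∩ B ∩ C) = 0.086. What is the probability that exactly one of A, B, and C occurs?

By inclusion–exclusion (exactly-one form):
P(exactly one) = 0.546 + 0.391 + 0.452 − 2·0.216 − 2·0.215 − 2·0.109 + 3·0.086 = 0.567

0.567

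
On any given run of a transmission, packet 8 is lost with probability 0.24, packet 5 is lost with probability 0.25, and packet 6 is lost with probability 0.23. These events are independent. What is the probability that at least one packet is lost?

0.5611

P(none) = (1 − 0.24) × (1 − 0.25) × (1 − 0.23) = 0.76 × 0.75 × 0.77 = 0.4389
P(at least one) = 1 − 0.4389 = 0.5611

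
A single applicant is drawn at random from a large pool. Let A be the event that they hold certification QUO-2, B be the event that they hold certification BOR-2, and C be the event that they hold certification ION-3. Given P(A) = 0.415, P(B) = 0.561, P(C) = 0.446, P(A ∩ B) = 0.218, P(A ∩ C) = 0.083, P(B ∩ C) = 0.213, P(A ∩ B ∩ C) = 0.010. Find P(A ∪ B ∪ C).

P(A ∪ B ∪ C) = 0.415 + 0.561 + 0.446 − 0.218 − 0.083 − 0.213 + 0.010 = 0.918

0.918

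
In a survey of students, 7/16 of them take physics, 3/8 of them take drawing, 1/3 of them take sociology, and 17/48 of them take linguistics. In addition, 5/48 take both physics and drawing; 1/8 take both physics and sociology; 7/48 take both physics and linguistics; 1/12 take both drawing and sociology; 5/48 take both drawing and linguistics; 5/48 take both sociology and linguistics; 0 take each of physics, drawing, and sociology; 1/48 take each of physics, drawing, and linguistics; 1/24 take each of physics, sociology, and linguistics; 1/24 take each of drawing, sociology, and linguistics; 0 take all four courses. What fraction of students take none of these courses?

1/16

P(≥1) = 7/16 + 3/8 + 1/3 + 17/48 − 5/48 − 1/8 − 7/48 − 1/12 − 5/48 − 5/48 + 0 + 1/48 + 1/24 + 1/24 − 0 = 15/16
P(none) = 1 − 15/16 = 1/16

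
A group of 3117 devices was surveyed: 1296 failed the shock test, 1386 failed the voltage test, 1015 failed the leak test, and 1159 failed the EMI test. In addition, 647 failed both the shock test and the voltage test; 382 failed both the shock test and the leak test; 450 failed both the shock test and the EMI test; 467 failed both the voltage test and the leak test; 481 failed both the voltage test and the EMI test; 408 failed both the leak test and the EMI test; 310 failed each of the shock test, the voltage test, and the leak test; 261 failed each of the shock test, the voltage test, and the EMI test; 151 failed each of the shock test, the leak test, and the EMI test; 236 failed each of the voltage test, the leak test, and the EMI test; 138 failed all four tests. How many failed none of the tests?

276

N(≥1) = 1296 + 1386 + 1015 + 1159 − 647 − 382 − 450 − 467 − 481 − 408 + 310 + 261 + 151 + 236 − 138 = 2841
None: 3117 − 2841 = 276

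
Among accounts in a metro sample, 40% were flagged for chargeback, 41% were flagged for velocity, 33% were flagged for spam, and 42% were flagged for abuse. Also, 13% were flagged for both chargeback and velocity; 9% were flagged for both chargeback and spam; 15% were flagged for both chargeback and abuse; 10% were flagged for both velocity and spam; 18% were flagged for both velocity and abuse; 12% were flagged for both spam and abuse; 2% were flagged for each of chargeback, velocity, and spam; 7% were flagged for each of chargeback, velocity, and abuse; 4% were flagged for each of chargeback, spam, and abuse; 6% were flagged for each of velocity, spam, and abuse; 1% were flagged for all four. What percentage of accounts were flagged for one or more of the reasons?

Apply inclusion-exclusion:
P(union) = 40 + 41 + 33 + 42 − 13 − 9 − 15 − 10 − 18 − 12 + 2 + 7 + 4 + 6 − 1 = 97%

97%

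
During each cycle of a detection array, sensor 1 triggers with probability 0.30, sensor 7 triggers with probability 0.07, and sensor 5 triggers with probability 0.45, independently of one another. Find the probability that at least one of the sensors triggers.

Independence gives P(none) = ∏(1 − pᵢ).
P(none) = (1 − 0.30) × (1 − 0.07) × (1 − 0.45) = 0.70 × 0.93 × 0.55 = 0.35805
P(at least one) = 1 − 0.35805 = 0.64195

0.64195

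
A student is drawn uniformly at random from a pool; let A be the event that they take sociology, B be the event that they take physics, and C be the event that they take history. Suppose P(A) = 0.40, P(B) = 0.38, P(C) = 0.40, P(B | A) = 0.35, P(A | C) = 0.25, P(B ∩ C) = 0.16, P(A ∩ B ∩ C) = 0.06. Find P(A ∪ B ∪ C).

P(A ∩ B) = P(A)·P(B|A) = 0.40 × 0.35 = 0.14
P(A ∩ C) = P(C)·P(A|C) = 0.40 × 0.25 = 0.10
P(A ∪ B ∪ C) = 0.40 + 0.38 + 0.40 − 0.14 − 0.10 − 0.16 + 0.06 = 0.84

0.84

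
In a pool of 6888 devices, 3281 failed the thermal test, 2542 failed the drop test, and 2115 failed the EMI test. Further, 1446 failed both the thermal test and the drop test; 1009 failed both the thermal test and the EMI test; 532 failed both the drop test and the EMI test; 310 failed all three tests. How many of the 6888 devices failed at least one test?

5261

Using inclusion–exclusion:
|at least one| = 3281 + 2542 + 2115 − 1446 − 1009 − 532 + 310 = 5261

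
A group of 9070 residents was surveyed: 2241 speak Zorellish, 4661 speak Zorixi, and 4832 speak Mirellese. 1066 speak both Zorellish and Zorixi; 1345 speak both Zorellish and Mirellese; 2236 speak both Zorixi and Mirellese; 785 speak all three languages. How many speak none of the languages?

|at least one| = 2241 + 4661 + 4832 − 1066 − 1345 − 2236 + 785 = 7872
None: 9070 − 7872 = 1198

1198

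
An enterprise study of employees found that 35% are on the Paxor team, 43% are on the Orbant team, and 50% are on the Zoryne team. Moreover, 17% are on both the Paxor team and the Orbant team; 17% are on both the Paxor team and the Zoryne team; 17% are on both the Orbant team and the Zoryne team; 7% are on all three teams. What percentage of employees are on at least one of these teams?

84%

P(at least one) = 35 + 43 + 50 − 17 − 17 − 17 + 7 = 84%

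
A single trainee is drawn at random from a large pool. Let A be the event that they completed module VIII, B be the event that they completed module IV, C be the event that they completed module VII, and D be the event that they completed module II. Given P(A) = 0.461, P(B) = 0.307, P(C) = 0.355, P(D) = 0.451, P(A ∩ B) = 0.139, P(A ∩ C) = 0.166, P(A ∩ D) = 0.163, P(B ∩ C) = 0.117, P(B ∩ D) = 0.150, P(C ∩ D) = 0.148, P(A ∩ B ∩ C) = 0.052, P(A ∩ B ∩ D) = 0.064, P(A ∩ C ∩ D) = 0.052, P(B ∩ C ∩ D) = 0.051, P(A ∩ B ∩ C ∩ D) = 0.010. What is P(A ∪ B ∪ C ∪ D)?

By inclusion-exclusion,
P(A ∪ B ∪ C ∪ D) = 0.461 + 0.307 + 0.355 + 0.451 − 0.139 − 0.166 − 0.163 − 0.117 − 0.150 − 0.148 + 0.052 + 0.064 + 0.052 + 0.051 − 0.010 = 0.900

0.900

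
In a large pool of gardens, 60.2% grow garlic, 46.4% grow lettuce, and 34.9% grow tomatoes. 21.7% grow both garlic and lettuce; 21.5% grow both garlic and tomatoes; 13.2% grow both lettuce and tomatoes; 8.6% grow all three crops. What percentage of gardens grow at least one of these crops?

Using inclusion–exclusion:
P(≥1) = 60.2 + 46.4 + 34.9 − 21.7 − 21.5 − 13.2 + 8.6 = 93.7%

93.7%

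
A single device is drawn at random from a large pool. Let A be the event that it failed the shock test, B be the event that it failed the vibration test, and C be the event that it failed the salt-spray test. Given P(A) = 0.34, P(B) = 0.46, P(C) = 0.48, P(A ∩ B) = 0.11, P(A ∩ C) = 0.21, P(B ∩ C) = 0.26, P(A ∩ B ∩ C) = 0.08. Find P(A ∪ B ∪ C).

By inclusion–exclusion:
P(A ∪ B ∪ C) = 0.34 + 0.46 + 0.48 − 0.11 − 0.21 − 0.26 + 0.08 = 0.78

0.78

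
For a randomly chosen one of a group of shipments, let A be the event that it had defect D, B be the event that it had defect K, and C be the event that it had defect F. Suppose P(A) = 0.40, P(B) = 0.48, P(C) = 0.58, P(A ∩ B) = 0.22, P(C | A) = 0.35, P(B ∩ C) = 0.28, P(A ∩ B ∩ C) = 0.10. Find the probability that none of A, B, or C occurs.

0.08

P(A ∩ C) = P(A)·P(C|A) = 0.40 × 0.35 = 0.14
P(A ∪ B ∪ C) = 0.40 + 0.48 + 0.58 − 0.22 − 0.14 − 0.28 + 0.10 = 0.92
P(none) = 1 − 0.92 = 0.08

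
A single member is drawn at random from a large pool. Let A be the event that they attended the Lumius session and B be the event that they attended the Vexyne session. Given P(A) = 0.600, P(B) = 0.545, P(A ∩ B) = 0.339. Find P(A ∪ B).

0.806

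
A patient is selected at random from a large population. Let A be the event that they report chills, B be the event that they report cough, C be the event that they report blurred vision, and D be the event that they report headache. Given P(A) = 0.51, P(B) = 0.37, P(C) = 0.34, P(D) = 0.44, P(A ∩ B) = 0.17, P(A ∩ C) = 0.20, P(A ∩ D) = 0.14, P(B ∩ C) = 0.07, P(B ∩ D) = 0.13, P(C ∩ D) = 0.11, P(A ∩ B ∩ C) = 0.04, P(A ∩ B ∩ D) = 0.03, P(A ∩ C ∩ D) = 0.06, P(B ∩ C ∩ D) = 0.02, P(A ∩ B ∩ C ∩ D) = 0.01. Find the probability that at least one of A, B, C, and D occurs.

By inclusion-exclusion,
P(A ∪ B ∪ C ∪ D) = 0.51 + 0.37 + 0.34 + 0.44 − 0.17 − 0.20 − 0.14 − 0.07 − 0.13 − 0.11 + 0.04 + 0.03 + 0.06 + 0.02 − 0.01 = 0.98

0.98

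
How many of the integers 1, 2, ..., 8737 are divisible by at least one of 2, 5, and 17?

5448

By inclusion-exclusion,
⌊8737/2⌋ + ⌊8737/5⌋ + ⌊8737/17⌋ − ⌊8737/10⌋ − ⌊8737/34⌋ − ⌊8737/85⌋ + ⌊8737/170⌋ = 4368 + 1747 + 513 − 873 − 256 − 102 + 51 = 5448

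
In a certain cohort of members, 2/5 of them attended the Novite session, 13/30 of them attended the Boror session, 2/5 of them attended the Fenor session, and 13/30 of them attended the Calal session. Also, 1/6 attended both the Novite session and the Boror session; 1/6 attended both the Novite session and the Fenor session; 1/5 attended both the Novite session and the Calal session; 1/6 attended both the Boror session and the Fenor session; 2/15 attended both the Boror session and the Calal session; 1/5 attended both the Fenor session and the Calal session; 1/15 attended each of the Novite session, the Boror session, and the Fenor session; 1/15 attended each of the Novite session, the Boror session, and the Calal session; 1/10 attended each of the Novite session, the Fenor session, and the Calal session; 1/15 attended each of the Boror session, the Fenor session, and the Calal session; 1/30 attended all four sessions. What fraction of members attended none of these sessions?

P(union) = 2/5 + 13/30 + 2/5 + 13/30 − 1/6 − 1/6 − 1/5 − 1/6 − 2/15 − 1/5 + 1/15 + 1/15 + 1/10 + 1/15 − 1/30 = 9/10
P(none) = 1 − 9/10 = 1/10

1/10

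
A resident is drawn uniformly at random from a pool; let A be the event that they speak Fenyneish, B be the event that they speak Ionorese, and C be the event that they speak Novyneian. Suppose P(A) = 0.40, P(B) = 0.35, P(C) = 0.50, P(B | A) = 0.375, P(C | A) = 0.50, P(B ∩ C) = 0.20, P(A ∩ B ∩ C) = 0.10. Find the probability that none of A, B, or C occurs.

0.20

P(A ∩ B) = P(A)·P(B|A) = 0.40 × 0.375 = 0.15
P(A ∩ C) = P(A)·P(C|A) = 0.40 × 0.50 = 0.20
By inclusion-exclusion,
P(A ∪ B ∪ C) = 0.40 + 0.35 + 0.50 − 0.15 − 0.20 − 0.20 + 0.10 = 0.80
P(none) = 1 − 0.80 = 0.20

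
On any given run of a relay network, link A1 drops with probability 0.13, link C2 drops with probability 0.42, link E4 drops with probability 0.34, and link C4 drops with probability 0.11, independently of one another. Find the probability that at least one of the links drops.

P(none) = (1 − 0.13) × (1 − 0.42) × (1 − 0.34) × (1 − 0.11) = 0.87 × 0.58 × 0.66 × 0.89 = 0.29640204
P(at least one) = 1 − 0.29640204 = 0.70359796

0.70359796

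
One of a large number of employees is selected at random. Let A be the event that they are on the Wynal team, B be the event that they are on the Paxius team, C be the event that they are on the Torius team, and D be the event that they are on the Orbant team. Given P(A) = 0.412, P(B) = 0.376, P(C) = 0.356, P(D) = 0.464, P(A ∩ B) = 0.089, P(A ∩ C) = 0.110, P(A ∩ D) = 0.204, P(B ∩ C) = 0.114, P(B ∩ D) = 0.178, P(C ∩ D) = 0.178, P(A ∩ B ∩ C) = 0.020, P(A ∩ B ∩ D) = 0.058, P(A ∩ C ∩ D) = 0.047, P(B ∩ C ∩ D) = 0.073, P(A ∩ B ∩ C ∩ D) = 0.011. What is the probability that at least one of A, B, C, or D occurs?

0.922

Using inclusion–exclusion:
P(A ∪ B ∪ C ∪ D) = 0.412 + 0.376 + 0.356 + 0.464 − 0.089 − 0.110 − 0.204 − 0.114 − 0.178 − 0.178 + 0.020 + 0.058 + 0.047 + 0.073 − 0.011 = 0.922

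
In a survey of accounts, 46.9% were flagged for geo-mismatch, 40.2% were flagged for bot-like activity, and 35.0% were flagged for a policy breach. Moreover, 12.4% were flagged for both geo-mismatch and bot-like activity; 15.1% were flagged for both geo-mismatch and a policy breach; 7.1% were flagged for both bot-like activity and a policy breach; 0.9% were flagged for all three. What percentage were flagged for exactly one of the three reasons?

55.6%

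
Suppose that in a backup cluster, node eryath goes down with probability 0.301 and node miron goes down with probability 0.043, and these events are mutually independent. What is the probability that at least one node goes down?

0.331057

P(none) = (1 − 0.301) × (1 − 0.043) = 0.699 × 0.957 = 0.668943
P(at least one) = 1 − 0.668943 = 0.331057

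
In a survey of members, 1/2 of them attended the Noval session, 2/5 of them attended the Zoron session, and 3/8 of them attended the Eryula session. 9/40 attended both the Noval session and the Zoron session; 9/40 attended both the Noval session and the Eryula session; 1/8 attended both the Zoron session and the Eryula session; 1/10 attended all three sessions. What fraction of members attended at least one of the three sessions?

4/5

P(union) = 1/2 + 2/5 + 3/8 − 9/40 − 9/40 − 1/8 + 1/10 = 4/5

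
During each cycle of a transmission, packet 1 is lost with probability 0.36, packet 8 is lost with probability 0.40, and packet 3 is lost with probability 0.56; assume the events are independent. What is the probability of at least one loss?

0.83104

P(none) = (1 − 0.36) × (1 − 0.40) × (1 − 0.56) = 0.64 × 0.60 × 0.44 = 0.16896
P(at least one) = 1 − 0.16896 = 0.83104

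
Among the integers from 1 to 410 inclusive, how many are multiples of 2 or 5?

246

⌊410/2⌋ + ⌊410/5⌋ − ⌊410/10⌋ = 205 + 82 − 41 = 246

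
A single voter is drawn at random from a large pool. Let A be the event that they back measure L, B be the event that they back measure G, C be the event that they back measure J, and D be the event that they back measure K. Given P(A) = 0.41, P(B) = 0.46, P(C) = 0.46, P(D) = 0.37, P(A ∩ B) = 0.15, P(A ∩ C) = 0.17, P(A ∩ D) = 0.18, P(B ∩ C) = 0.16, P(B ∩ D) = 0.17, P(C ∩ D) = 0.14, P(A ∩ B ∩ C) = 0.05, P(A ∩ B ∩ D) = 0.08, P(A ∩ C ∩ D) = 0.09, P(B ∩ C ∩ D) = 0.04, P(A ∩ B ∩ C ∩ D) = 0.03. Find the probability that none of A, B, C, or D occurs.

Inclusion–exclusion gives
P(A ∪ B ∪ C ∪ D) = 0.41 + 0.46 + 0.46 + 0.37 − 0.15 − 0.17 − 0.18 − 0.16 − 0.17 − 0.14 + 0.05 + 0.08 + 0.09 + 0.04 − 0.03 = 0.96
P(none) = 1 − 0.96 = 0.04

0.04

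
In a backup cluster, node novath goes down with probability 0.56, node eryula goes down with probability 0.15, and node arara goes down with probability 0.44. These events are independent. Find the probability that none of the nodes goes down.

0.20944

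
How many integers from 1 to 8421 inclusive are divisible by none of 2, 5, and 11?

Using inclusion–exclusion:
4210 + 1684 + 765 − 842 − 382 − 153 + 76 = 5358
8421 − 5358 = 3063

3063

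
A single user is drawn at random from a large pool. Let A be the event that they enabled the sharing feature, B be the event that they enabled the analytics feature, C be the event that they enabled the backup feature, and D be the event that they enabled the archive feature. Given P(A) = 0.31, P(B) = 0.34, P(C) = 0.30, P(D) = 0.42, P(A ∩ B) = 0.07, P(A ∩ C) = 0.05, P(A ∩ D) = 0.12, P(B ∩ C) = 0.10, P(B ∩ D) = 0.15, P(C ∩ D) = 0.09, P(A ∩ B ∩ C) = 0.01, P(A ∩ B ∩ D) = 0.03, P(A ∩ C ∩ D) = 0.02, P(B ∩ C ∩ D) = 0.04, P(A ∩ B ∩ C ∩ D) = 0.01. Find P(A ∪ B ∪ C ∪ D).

P(A ∪ B ∪ C ∪ D) = 0.31 + 0.34 + 0.30 + 0.42 − 0.07 − 0.05 − 0.12 − 0.10 − 0.15 − 0.09 + 0.01 + 0.03 + 0.02 + 0.04 − 0.01 = 0.88

0.88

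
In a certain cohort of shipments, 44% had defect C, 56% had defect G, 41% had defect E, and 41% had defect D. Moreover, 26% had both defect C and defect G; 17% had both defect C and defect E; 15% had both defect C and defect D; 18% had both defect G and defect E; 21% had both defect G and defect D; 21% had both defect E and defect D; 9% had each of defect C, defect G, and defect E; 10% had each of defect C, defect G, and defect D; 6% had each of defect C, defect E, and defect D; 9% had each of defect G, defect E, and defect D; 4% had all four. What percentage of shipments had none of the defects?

6%

By inclusion–exclusion:
P(union) = 44 + 56 + 41 + 41 − 26 − 17 − 15 − 18 − 21 − 21 + 9 + 10 + 6 + 9 − 4 = 94%
P(none) = 100% − 94% = 6%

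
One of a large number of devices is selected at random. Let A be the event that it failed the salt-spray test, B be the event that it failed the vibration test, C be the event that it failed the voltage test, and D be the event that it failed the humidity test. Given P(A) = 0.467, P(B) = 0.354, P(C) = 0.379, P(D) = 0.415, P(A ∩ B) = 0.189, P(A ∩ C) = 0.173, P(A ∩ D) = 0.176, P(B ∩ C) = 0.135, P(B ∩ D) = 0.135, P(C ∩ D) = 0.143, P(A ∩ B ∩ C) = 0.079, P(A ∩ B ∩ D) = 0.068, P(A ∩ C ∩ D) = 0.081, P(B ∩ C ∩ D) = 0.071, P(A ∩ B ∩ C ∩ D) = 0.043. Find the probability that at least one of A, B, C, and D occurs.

0.920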